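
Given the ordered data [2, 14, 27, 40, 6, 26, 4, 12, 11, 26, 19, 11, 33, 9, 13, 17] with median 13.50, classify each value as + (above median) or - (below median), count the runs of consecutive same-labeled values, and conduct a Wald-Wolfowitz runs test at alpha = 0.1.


Step 1: Compute median = 13.50; label A = above, B = below.
Labels in order: BAAABABBBAABABBA  (n_A = 8, n_B = 8)
Step 2: Count runs R = 10.
Step 3: Under H0 (random ordering), E[R] = 2*n_A*n_B/(n_A+n_B) + 1 = 2*8*8/16 + 1 = 9.0000.
        Var[R] = 2*n_A*n_B*(2*n_A*n_B - n_A - n_B) / ((n_A+n_B)^2 * (n_A+n_B-1)) = 14336/3840 = 3.7333.
        SD[R] = 1.9322.
Step 4: Continuity-corrected z = (R - 0.5 - E[R]) / SD[R] = (10 - 0.5 - 9.0000) / 1.9322 = 0.2588.
Step 5: Two-sided p-value via normal approximation = 2*(1 - Phi(|z|)) = 0.795809.
Step 6: alpha = 0.1. fail to reject H0.

R = 10, z = 0.2588, p = 0.795809, fail to reject H0.


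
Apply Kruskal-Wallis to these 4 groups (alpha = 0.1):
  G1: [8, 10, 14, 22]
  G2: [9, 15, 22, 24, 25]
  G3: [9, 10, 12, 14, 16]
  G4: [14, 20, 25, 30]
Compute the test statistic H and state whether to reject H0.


Step 1: Combine all N = 18 observations and assign midranks.
sorted (value, group, rank): (8,G1,1), (9,G2,2.5), (9,G3,2.5), (10,G1,4.5), (10,G3,4.5), (12,G3,6), (14,G1,8), (14,G3,8), (14,G4,8), (15,G2,10), (16,G3,11), (20,G4,12), (22,G1,13.5), (22,G2,13.5), (24,G2,15), (25,G2,16.5), (25,G4,16.5), (30,G4,18)
Step 2: Sum ranks within each group.
R_1 = 27 (n_1 = 4)
R_2 = 57.5 (n_2 = 5)
R_3 = 32 (n_3 = 5)
R_4 = 54.5 (n_4 = 4)
Step 3: H = 12/(N(N+1)) * sum(R_i^2/n_i) - 3(N+1)
     = 12/(18*19) * (27^2/4 + 57.5^2/5 + 32^2/5 + 54.5^2/4) - 3*19
     = 0.035088 * 1790.86 - 57
     = 5.837281.
Step 4: Ties present; correction factor C = 1 - 48/(18^3 - 18) = 0.991744. Corrected H = 5.837281 / 0.991744 = 5.885874.
Step 5: Under H0, H ~ chi^2(3); p-value = 0.117297.
Step 6: alpha = 0.1. fail to reject H0.

H = 5.8859, df = 3, p = 0.117297, fail to reject H0.


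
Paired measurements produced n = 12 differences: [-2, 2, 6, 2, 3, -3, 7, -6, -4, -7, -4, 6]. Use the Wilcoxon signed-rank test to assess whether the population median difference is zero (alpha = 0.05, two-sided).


Step 1: Drop any zero differences (none here) and take |d_i|.
|d| = [2, 2, 6, 2, 3, 3, 7, 6, 4, 7, 4, 6]
Step 2: Midrank |d_i| (ties get averaged ranks).
ranks: |2|->2, |2|->2, |6|->9, |2|->2, |3|->4.5, |3|->4.5, |7|->11.5, |6|->9, |4|->6.5, |7|->11.5, |4|->6.5, |6|->9
Step 3: Attach original signs; sum ranks with positive sign and with negative sign.
W+ = 2 + 9 + 2 + 4.5 + 11.5 + 9 = 38
W- = 2 + 4.5 + 9 + 6.5 + 11.5 + 6.5 = 40
(Check: W+ + W- = 78 should equal n(n+1)/2 = 78.)
Step 4: Test statistic W = min(W+, W-) = 38.
Step 5: Ties in |d|, so use the tie-corrected normal approximation.
        E[W] = n(n+1)/4 = 12*13/4 = 39.
        Tie groups: |d|=2 (t=3), |d|=3 (t=2), |d|=4 (t=2), |d|=6 (t=3), |d|=7 (t=2); sum(t^3 - t) = 66.
        Var[W] = n(n+1)(2n+1)/24 - sum(t^3-t)/48 = 3900/24 - 66/48 = 161.125.
        z = (W - E[W]) / sqrt(Var[W]) = (38 - 39) / 12.6935 = -0.0788.
        Two-sided p = 2*Phi(z) = 0.937207.
Step 6: alpha = 0.05. fail to reject H0.

W+ = 38, W- = 40, W = min = 38, p = 0.937207, fail to reject H0.


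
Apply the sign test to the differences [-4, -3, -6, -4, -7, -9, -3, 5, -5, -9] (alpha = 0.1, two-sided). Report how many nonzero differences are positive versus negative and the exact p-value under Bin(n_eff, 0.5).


Step 1: Discard zero differences. Original n = 10; n_eff = number of nonzero differences = 10.
Nonzero differences (with sign): -4, -3, -6, -4, -7, -9, -3, +5, -5, -9
Step 2: Count signs: positive = 1, negative = 9.
Step 3: Under H0: P(positive) = 0.5, so the number of positives S ~ Bin(10, 0.5).
Step 4: Two-sided exact p-value = sum of Bin(10,0.5) probabilities at or below the observed probability = 0.021484.
Step 5: alpha = 0.1. reject H0.

n_eff = 10, pos = 1, neg = 9, p = 0.021484, reject H0.


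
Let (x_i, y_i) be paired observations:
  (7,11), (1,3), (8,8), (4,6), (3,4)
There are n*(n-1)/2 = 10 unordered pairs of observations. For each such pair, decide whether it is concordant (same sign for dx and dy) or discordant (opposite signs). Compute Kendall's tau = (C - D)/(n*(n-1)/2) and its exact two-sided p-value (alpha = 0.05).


Step 1: Enumerate the 10 unordered pairs (i,j) with i<j and classify each by sign(x_j-x_i) * sign(y_j-y_i).
  (1,2):dx=-6,dy=-8->C; (1,3):dx=+1,dy=-3->D; (1,4):dx=-3,dy=-5->C; (1,5):dx=-4,dy=-7->C
  (2,3):dx=+7,dy=+5->C; (2,4):dx=+3,dy=+3->C; (2,5):dx=+2,dy=+1->C; (3,4):dx=-4,dy=-2->C
  (3,5):dx=-5,dy=-4->C; (4,5):dx=-1,dy=-2->C
Step 2: C = 9, D = 1, total pairs = 10.
Step 3: tau = (C - D)/(n(n-1)/2) = (9 - 1)/10 = 0.800000.
Step 4: Exact two-sided p-value (enumerate n! = 120 permutations of y under H0): p = 0.083333.
Step 5: alpha = 0.05. fail to reject H0.

tau_b = 0.8000 (C=9, D=1), p = 0.083333, fail to reject H0.


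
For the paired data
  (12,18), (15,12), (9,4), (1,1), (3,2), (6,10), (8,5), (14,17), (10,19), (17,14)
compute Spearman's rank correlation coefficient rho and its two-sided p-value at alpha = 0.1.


Step 1: Rank x and y separately (midranks; no ties here).
rank(x): 12->7, 15->9, 9->5, 1->1, 3->2, 6->3, 8->4, 14->8, 10->6, 17->10
rank(y): 18->9, 12->6, 4->3, 1->1, 2->2, 10->5, 5->4, 17->8, 19->10, 14->7
Step 2: d_i = R_x(i) - R_y(i); compute d_i^2.
  (7-9)^2=4, (9-6)^2=9, (5-3)^2=4, (1-1)^2=0, (2-2)^2=0, (3-5)^2=4, (4-4)^2=0, (8-8)^2=0, (6-10)^2=16, (10-7)^2=9
sum(d^2) = 46.
Step 3: rho = 1 - 6*46 / (10*(10^2 - 1)) = 1 - 276/990 = 0.721212.
Step 4: Under H0, t = rho * sqrt((n-2)/(1-rho^2)) = 2.9448 ~ t(8).
Step 5: Two-sided p-value from the t-distribution with 8 df = 0.018573.
Step 6: alpha = 0.1. reject H0.

rho = 0.7212, p = 0.018573, reject H0 at alpha = 0.1.


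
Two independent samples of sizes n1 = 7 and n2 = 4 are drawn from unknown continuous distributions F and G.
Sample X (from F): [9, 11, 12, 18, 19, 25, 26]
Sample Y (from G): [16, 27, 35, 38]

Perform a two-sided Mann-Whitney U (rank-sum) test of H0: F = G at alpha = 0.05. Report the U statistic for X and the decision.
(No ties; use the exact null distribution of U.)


Step 1: Combine and sort all 11 observations; assign midranks.
sorted (value, group): (9,X), (11,X), (12,X), (16,Y), (18,X), (19,X), (25,X), (26,X), (27,Y), (35,Y), (38,Y)
ranks: 9->1, 11->2, 12->3, 16->4, 18->5, 19->6, 25->7, 26->8, 27->9, 35->10, 38->11
Step 2: Rank sum for X: R1 = 1 + 2 + 3 + 5 + 6 + 7 + 8 = 32.
Step 3: U_X = R1 - n1(n1+1)/2 = 32 - 7*8/2 = 32 - 28 = 4.
       U_Y = n1*n2 - U_X = 28 - 4 = 24.
Step 4: No ties, so the exact null distribution of U (based on enumerating the C(11,7) = 330 equally likely rank assignments) gives the two-sided p-value.
Step 5: p-value = 0.072727; compare to alpha = 0.05. fail to reject H0.

U_X = 4, p = 0.072727, fail to reject H0 at alpha = 0.05.


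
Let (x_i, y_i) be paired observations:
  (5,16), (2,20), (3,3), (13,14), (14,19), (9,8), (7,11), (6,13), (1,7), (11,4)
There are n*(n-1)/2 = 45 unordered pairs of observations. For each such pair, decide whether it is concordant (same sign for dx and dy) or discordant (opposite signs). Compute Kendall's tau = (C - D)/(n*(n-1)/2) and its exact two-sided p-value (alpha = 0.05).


Step 1: Enumerate the 45 unordered pairs (i,j) with i<j and classify each by sign(x_j-x_i) * sign(y_j-y_i).
  (1,2):dx=-3,dy=+4->D; (1,3):dx=-2,dy=-13->C; (1,4):dx=+8,dy=-2->D; (1,5):dx=+9,dy=+3->C
  (1,6):dx=+4,dy=-8->D; (1,7):dx=+2,dy=-5->D; (1,8):dx=+1,dy=-3->D; (1,9):dx=-4,dy=-9->C
  (1,10):dx=+6,dy=-12->D; (2,3):dx=+1,dy=-17->D; (2,4):dx=+11,dy=-6->D; (2,5):dx=+12,dy=-1->D
  (2,6):dx=+7,dy=-12->D; (2,7):dx=+5,dy=-9->D; (2,8):dx=+4,dy=-7->D; (2,9):dx=-1,dy=-13->C
  (2,10):dx=+9,dy=-16->D; (3,4):dx=+10,dy=+11->C; (3,5):dx=+11,dy=+16->C; (3,6):dx=+6,dy=+5->C
  (3,7):dx=+4,dy=+8->C; (3,8):dx=+3,dy=+10->C; (3,9):dx=-2,dy=+4->D; (3,10):dx=+8,dy=+1->C
  (4,5):dx=+1,dy=+5->C; (4,6):dx=-4,dy=-6->C; (4,7):dx=-6,dy=-3->C; (4,8):dx=-7,dy=-1->C
  (4,9):dx=-12,dy=-7->C; (4,10):dx=-2,dy=-10->C; (5,6):dx=-5,dy=-11->C; (5,7):dx=-7,dy=-8->C
  (5,8):dx=-8,dy=-6->C; (5,9):dx=-13,dy=-12->C; (5,10):dx=-3,dy=-15->C; (6,7):dx=-2,dy=+3->D
  (6,8):dx=-3,dy=+5->D; (6,9):dx=-8,dy=-1->C; (6,10):dx=+2,dy=-4->D; (7,8):dx=-1,dy=+2->D
  (7,9):dx=-6,dy=-4->C; (7,10):dx=+4,dy=-7->D; (8,9):dx=-5,dy=-6->C; (8,10):dx=+5,dy=-9->D
  (9,10):dx=+10,dy=-3->D
Step 2: C = 24, D = 21, total pairs = 45.
Step 3: tau = (C - D)/(n(n-1)/2) = (24 - 21)/45 = 0.066667.
Step 4: Exact two-sided p-value (enumerate n! = 3628800 permutations of y under H0): p = 0.861801.
Step 5: alpha = 0.05. fail to reject H0.

tau_b = 0.0667 (C=24, D=21), p = 0.861801, fail to reject H0.


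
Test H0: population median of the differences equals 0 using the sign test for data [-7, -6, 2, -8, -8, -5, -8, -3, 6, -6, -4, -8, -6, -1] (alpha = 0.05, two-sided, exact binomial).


Step 1: Discard zero differences. Original n = 14; n_eff = number of nonzero differences = 14.
Nonzero differences (with sign): -7, -6, +2, -8, -8, -5, -8, -3, +6, -6, -4, -8, -6, -1
Step 2: Count signs: positive = 2, negative = 12.
Step 3: Under H0: P(positive) = 0.5, so the number of positives S ~ Bin(14, 0.5).
Step 4: Two-sided exact p-value = sum of Bin(14,0.5) probabilities at or below the observed probability = 0.012939.
Step 5: alpha = 0.05. reject H0.

n_eff = 14, pos = 2, neg = 12, p = 0.012939, reject H0.


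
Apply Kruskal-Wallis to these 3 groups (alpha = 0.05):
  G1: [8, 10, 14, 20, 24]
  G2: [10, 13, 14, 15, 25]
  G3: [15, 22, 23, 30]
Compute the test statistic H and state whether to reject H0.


Step 1: Combine all N = 14 observations and assign midranks.
sorted (value, group, rank): (8,G1,1), (10,G1,2.5), (10,G2,2.5), (13,G2,4), (14,G1,5.5), (14,G2,5.5), (15,G2,7.5), (15,G3,7.5), (20,G1,9), (22,G3,10), (23,G3,11), (24,G1,12), (25,G2,13), (30,G3,14)
Step 2: Sum ranks within each group.
R_1 = 30 (n_1 = 5)
R_2 = 32.5 (n_2 = 5)
R_3 = 42.5 (n_3 = 4)
Step 3: H = 12/(N(N+1)) * sum(R_i^2/n_i) - 3(N+1)
     = 12/(14*15) * (30^2/5 + 32.5^2/5 + 42.5^2/4) - 3*15
     = 0.057143 * 842.812 - 45
     = 3.160714.
Step 4: Ties present; correction factor C = 1 - 18/(14^3 - 14) = 0.993407. Corrected H = 3.160714 / 0.993407 = 3.181692.
Step 5: Under H0, H ~ chi^2(2); p-value = 0.203753.
Step 6: alpha = 0.05. fail to reject H0.

H = 3.1817, df = 2, p = 0.203753, fail to reject H0.


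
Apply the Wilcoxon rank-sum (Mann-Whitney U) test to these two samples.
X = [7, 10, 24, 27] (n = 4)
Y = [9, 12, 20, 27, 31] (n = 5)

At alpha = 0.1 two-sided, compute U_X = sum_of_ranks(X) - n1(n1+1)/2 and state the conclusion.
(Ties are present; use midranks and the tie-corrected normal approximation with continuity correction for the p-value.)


Step 1: Combine and sort all 9 observations; assign midranks.
sorted (value, group): (7,X), (9,Y), (10,X), (12,Y), (20,Y), (24,X), (27,X), (27,Y), (31,Y)
ranks: 7->1, 9->2, 10->3, 12->4, 20->5, 24->6, 27->7.5, 27->7.5, 31->9
Step 2: Rank sum for X: R1 = 1 + 3 + 6 + 7.5 = 17.5.
Step 3: U_X = R1 - n1(n1+1)/2 = 17.5 - 4*5/2 = 17.5 - 10 = 7.5.
       U_Y = n1*n2 - U_X = 20 - 7.5 = 12.5.
Step 4: Ties are present, so use the tie-corrected normal approximation (with continuity correction) for the p-value.
Step 5: p-value = 0.622753; compare to alpha = 0.1. fail to reject H0.

U_X = 7.5, p = 0.622753, fail to reject H0 at alpha = 0.1.


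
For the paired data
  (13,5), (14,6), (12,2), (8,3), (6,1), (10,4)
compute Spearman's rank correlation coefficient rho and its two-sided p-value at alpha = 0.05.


Step 1: Rank x and y separately (midranks; no ties here).
rank(x): 13->5, 14->6, 12->4, 8->2, 6->1, 10->3
rank(y): 5->5, 6->6, 2->2, 3->3, 1->1, 4->4
Step 2: d_i = R_x(i) - R_y(i); compute d_i^2.
  (5-5)^2=0, (6-6)^2=0, (4-2)^2=4, (2-3)^2=1, (1-1)^2=0, (3-4)^2=1
sum(d^2) = 6.
Step 3: rho = 1 - 6*6 / (6*(6^2 - 1)) = 1 - 36/210 = 0.828571.
Step 4: Under H0, t = rho * sqrt((n-2)/(1-rho^2)) = 2.9598 ~ t(4).
Step 5: Two-sided p-value from the t-distribution with 4 df = 0.041563.
Step 6: alpha = 0.05. reject H0.

rho = 0.8286, p = 0.041563, reject H0 at alpha = 0.05.


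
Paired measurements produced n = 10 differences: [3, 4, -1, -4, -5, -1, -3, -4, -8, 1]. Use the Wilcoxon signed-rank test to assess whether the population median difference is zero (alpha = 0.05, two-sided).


Step 1: Drop any zero differences (none here) and take |d_i|.
|d| = [3, 4, 1, 4, 5, 1, 3, 4, 8, 1]
Step 2: Midrank |d_i| (ties get averaged ranks).
ranks: |3|->4.5, |4|->7, |1|->2, |4|->7, |5|->9, |1|->2, |3|->4.5, |4|->7, |8|->10, |1|->2
Step 3: Attach original signs; sum ranks with positive sign and with negative sign.
W+ = 4.5 + 7 + 2 = 13.5
W- = 2 + 7 + 9 + 2 + 4.5 + 7 + 10 = 41.5
(Check: W+ + W- = 55 should equal n(n+1)/2 = 55.)
Step 4: Test statistic W = min(W+, W-) = 13.5.
Step 5: Ties in |d|, so use the tie-corrected normal approximation.
        E[W] = n(n+1)/4 = 10*11/4 = 27.5.
        Tie groups: |d|=1 (t=3), |d|=3 (t=2), |d|=4 (t=3); sum(t^3 - t) = 54.
        Var[W] = n(n+1)(2n+1)/24 - sum(t^3-t)/48 = 2310/24 - 54/48 = 95.125.
        z = (W - E[W]) / sqrt(Var[W]) = (13.5 - 27.5) / 9.7532 = -1.4354.
        Two-sided p = 2*Phi(z) = 0.151166.
Step 6: alpha = 0.05. fail to reject H0.

W+ = 13.5, W- = 41.5, W = min = 13.5, p = 0.151166, fail to reject H0.


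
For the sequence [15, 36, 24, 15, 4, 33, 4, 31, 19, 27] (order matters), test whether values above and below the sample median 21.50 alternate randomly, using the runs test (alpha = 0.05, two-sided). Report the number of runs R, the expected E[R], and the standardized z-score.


Step 1: Compute median = 21.50; label A = above, B = below.
Labels in order: BAABBABABA  (n_A = 5, n_B = 5)
Step 2: Count runs R = 8.
Step 3: Under H0 (random ordering), E[R] = 2*n_A*n_B/(n_A+n_B) + 1 = 2*5*5/10 + 1 = 6.0000.
        Var[R] = 2*n_A*n_B*(2*n_A*n_B - n_A - n_B) / ((n_A+n_B)^2 * (n_A+n_B-1)) = 2000/900 = 2.2222.
        SD[R] = 1.4907.
Step 4: Continuity-corrected z = (R - 0.5 - E[R]) / SD[R] = (8 - 0.5 - 6.0000) / 1.4907 = 1.0062.
Step 5: Two-sided p-value via normal approximation = 2*(1 - Phi(|z|)) = 0.314305.
Step 6: alpha = 0.05. fail to reject H0.

R = 8, z = 1.0062, p = 0.314305, fail to reject H0.


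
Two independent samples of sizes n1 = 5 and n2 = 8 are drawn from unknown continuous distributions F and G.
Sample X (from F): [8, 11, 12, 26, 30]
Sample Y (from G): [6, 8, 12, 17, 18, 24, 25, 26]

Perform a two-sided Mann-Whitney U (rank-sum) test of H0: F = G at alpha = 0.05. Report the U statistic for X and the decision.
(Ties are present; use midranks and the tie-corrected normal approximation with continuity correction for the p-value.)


Step 1: Combine and sort all 13 observations; assign midranks.
sorted (value, group): (6,Y), (8,X), (8,Y), (11,X), (12,X), (12,Y), (17,Y), (18,Y), (24,Y), (25,Y), (26,X), (26,Y), (30,X)
ranks: 6->1, 8->2.5, 8->2.5, 11->4, 12->5.5, 12->5.5, 17->7, 18->8, 24->9, 25->10, 26->11.5, 26->11.5, 30->13
Step 2: Rank sum for X: R1 = 2.5 + 4 + 5.5 + 11.5 + 13 = 36.5.
Step 3: U_X = R1 - n1(n1+1)/2 = 36.5 - 5*6/2 = 36.5 - 15 = 21.5.
       U_Y = n1*n2 - U_X = 40 - 21.5 = 18.5.
Step 4: Ties are present, so use the tie-corrected normal approximation (with continuity correction) for the p-value.
Step 5: p-value = 0.883138; compare to alpha = 0.05. fail to reject H0.

U_X = 21.5, p = 0.883138, fail to reject H0 at alpha = 0.05.


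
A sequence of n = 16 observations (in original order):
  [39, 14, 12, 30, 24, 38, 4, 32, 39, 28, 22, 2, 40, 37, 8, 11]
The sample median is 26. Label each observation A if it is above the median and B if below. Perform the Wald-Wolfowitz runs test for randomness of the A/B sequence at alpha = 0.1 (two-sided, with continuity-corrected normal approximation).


Step 1: Compute median = 26; label A = above, B = below.
Labels in order: ABBABABAAABBAABB  (n_A = 8, n_B = 8)
Step 2: Count runs R = 10.
Step 3: Under H0 (random ordering), E[R] = 2*n_A*n_B/(n_A+n_B) + 1 = 2*8*8/16 + 1 = 9.0000.
        Var[R] = 2*n_A*n_B*(2*n_A*n_B - n_A - n_B) / ((n_A+n_B)^2 * (n_A+n_B-1)) = 14336/3840 = 3.7333.
        SD[R] = 1.9322.
Step 4: Continuity-corrected z = (R - 0.5 - E[R]) / SD[R] = (10 - 0.5 - 9.0000) / 1.9322 = 0.2588.
Step 5: Two-sided p-value via normal approximation = 2*(1 - Phi(|z|)) = 0.795809.
Step 6: alpha = 0.1. fail to reject H0.

R = 10, z = 0.2588, p = 0.795809, fail to reject H0.


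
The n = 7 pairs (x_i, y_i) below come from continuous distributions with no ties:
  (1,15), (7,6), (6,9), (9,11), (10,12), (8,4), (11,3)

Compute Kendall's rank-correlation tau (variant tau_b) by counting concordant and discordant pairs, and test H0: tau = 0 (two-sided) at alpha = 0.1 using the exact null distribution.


Step 1: Enumerate the 21 unordered pairs (i,j) with i<j and classify each by sign(x_j-x_i) * sign(y_j-y_i).
  (1,2):dx=+6,dy=-9->D; (1,3):dx=+5,dy=-6->D; (1,4):dx=+8,dy=-4->D; (1,5):dx=+9,dy=-3->D
  (1,6):dx=+7,dy=-11->D; (1,7):dx=+10,dy=-12->D; (2,3):dx=-1,dy=+3->D; (2,4):dx=+2,dy=+5->C
  (2,5):dx=+3,dy=+6->C; (2,6):dx=+1,dy=-2->D; (2,7):dx=+4,dy=-3->D; (3,4):dx=+3,dy=+2->C
  (3,5):dx=+4,dy=+3->C; (3,6):dx=+2,dy=-5->D; (3,7):dx=+5,dy=-6->D; (4,5):dx=+1,dy=+1->C
  (4,6):dx=-1,dy=-7->C; (4,7):dx=+2,dy=-8->D; (5,6):dx=-2,dy=-8->C; (5,7):dx=+1,dy=-9->D
  (6,7):dx=+3,dy=-1->D
Step 2: C = 7, D = 14, total pairs = 21.
Step 3: tau = (C - D)/(n(n-1)/2) = (7 - 14)/21 = -0.333333.
Step 4: Exact two-sided p-value (enumerate n! = 5040 permutations of y under H0): p = 0.381349.
Step 5: alpha = 0.1. fail to reject H0.

tau_b = -0.3333 (C=7, D=14), p = 0.381349, fail to reject H0.


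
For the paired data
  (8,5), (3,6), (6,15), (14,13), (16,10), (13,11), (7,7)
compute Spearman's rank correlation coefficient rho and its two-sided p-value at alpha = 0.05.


Step 1: Rank x and y separately (midranks; no ties here).
rank(x): 8->4, 3->1, 6->2, 14->6, 16->7, 13->5, 7->3
rank(y): 5->1, 6->2, 15->7, 13->6, 10->4, 11->5, 7->3
Step 2: d_i = R_x(i) - R_y(i); compute d_i^2.
  (4-1)^2=9, (1-2)^2=1, (2-7)^2=25, (6-6)^2=0, (7-4)^2=9, (5-5)^2=0, (3-3)^2=0
sum(d^2) = 44.
Step 3: rho = 1 - 6*44 / (7*(7^2 - 1)) = 1 - 264/336 = 0.214286.
Step 4: Under H0, t = rho * sqrt((n-2)/(1-rho^2)) = 0.4906 ~ t(5).
Step 5: Two-sided p-value from the t-distribution with 5 df = 0.644512.
Step 6: alpha = 0.05. fail to reject H0.

rho = 0.2143, p = 0.644512, fail to reject H0 at alpha = 0.05.


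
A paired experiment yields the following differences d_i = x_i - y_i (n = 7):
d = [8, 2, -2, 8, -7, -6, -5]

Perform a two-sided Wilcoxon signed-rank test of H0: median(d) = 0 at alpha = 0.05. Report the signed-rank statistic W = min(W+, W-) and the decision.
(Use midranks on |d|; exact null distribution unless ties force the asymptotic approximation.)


Step 1: Drop any zero differences (none here) and take |d_i|.
|d| = [8, 2, 2, 8, 7, 6, 5]
Step 2: Midrank |d_i| (ties get averaged ranks).
ranks: |8|->6.5, |2|->1.5, |2|->1.5, |8|->6.5, |7|->5, |6|->4, |5|->3
Step 3: Attach original signs; sum ranks with positive sign and with negative sign.
W+ = 6.5 + 1.5 + 6.5 = 14.5
W- = 1.5 + 5 + 4 + 3 = 13.5
(Check: W+ + W- = 28 should equal n(n+1)/2 = 28.)
Step 4: Test statistic W = min(W+, W-) = 13.5.
Step 5: Ties in |d|, so use the tie-corrected normal approximation.
        E[W] = n(n+1)/4 = 7*8/4 = 14.
        Tie groups: |d|=2 (t=2), |d|=8 (t=2); sum(t^3 - t) = 12.
        Var[W] = n(n+1)(2n+1)/24 - sum(t^3-t)/48 = 840/24 - 12/48 = 34.75.
        z = (W - E[W]) / sqrt(Var[W]) = (13.5 - 14) / 5.8949 = -0.0848.
        Two-sided p = 2*Phi(z) = 0.932405.
Step 6: alpha = 0.05. fail to reject H0.

W+ = 14.5, W- = 13.5, W = min = 13.5, p = 0.932405, fail to reject H0.


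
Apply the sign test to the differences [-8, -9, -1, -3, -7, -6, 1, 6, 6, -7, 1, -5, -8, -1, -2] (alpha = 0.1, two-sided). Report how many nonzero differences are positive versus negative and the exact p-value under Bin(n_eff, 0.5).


Step 1: Discard zero differences. Original n = 15; n_eff = number of nonzero differences = 15.
Nonzero differences (with sign): -8, -9, -1, -3, -7, -6, +1, +6, +6, -7, +1, -5, -8, -1, -2
Step 2: Count signs: positive = 4, negative = 11.
Step 3: Under H0: P(positive) = 0.5, so the number of positives S ~ Bin(15, 0.5).
Step 4: Two-sided exact p-value = sum of Bin(15,0.5) probabilities at or below the observed probability = 0.118469.
Step 5: alpha = 0.1. fail to reject H0.

n_eff = 15, pos = 4, neg = 11, p = 0.118469, fail to reject H0.


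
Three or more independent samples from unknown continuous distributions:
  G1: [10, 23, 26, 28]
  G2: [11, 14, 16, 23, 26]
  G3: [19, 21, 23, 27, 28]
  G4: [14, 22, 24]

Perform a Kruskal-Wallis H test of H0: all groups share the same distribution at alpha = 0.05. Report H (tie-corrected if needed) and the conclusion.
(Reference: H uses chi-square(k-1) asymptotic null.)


Step 1: Combine all N = 17 observations and assign midranks.
sorted (value, group, rank): (10,G1,1), (11,G2,2), (14,G2,3.5), (14,G4,3.5), (16,G2,5), (19,G3,6), (21,G3,7), (22,G4,8), (23,G1,10), (23,G2,10), (23,G3,10), (24,G4,12), (26,G1,13.5), (26,G2,13.5), (27,G3,15), (28,G1,16.5), (28,G3,16.5)
Step 2: Sum ranks within each group.
R_1 = 41 (n_1 = 4)
R_2 = 34 (n_2 = 5)
R_3 = 54.5 (n_3 = 5)
R_4 = 23.5 (n_4 = 3)
Step 3: H = 12/(N(N+1)) * sum(R_i^2/n_i) - 3(N+1)
     = 12/(17*18) * (41^2/4 + 34^2/5 + 54.5^2/5 + 23.5^2/3) - 3*18
     = 0.039216 * 1429.58 - 54
     = 2.062092.
Step 4: Ties present; correction factor C = 1 - 42/(17^3 - 17) = 0.991422. Corrected H = 2.062092 / 0.991422 = 2.079934.
Step 5: Under H0, H ~ chi^2(3); p-value = 0.555983.
Step 6: alpha = 0.05. fail to reject H0.

H = 2.0799, df = 3, p = 0.555983, fail to reject H0.


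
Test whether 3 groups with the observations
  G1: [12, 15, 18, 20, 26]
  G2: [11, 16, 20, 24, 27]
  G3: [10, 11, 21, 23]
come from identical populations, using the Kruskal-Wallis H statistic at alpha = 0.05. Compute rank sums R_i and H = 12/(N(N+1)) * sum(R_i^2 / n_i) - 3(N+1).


Step 1: Combine all N = 14 observations and assign midranks.
sorted (value, group, rank): (10,G3,1), (11,G2,2.5), (11,G3,2.5), (12,G1,4), (15,G1,5), (16,G2,6), (18,G1,7), (20,G1,8.5), (20,G2,8.5), (21,G3,10), (23,G3,11), (24,G2,12), (26,G1,13), (27,G2,14)
Step 2: Sum ranks within each group.
R_1 = 37.5 (n_1 = 5)
R_2 = 43 (n_2 = 5)
R_3 = 24.5 (n_3 = 4)
Step 3: H = 12/(N(N+1)) * sum(R_i^2/n_i) - 3(N+1)
     = 12/(14*15) * (37.5^2/5 + 43^2/5 + 24.5^2/4) - 3*15
     = 0.057143 * 801.112 - 45
     = 0.777857.
Step 4: Ties present; correction factor C = 1 - 12/(14^3 - 14) = 0.995604. Corrected H = 0.777857 / 0.995604 = 0.781291.
Step 5: Under H0, H ~ chi^2(2); p-value = 0.676620.
Step 6: alpha = 0.05. fail to reject H0.

H = 0.7813, df = 2, p = 0.676620, fail to reject H0.


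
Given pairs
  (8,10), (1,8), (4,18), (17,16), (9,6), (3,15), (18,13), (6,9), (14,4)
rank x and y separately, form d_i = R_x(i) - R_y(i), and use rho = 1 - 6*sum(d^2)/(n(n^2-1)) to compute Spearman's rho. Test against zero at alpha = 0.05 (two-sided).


Step 1: Rank x and y separately (midranks; no ties here).
rank(x): 8->5, 1->1, 4->3, 17->8, 9->6, 3->2, 18->9, 6->4, 14->7
rank(y): 10->5, 8->3, 18->9, 16->8, 6->2, 15->7, 13->6, 9->4, 4->1
Step 2: d_i = R_x(i) - R_y(i); compute d_i^2.
  (5-5)^2=0, (1-3)^2=4, (3-9)^2=36, (8-8)^2=0, (6-2)^2=16, (2-7)^2=25, (9-6)^2=9, (4-4)^2=0, (7-1)^2=36
sum(d^2) = 126.
Step 3: rho = 1 - 6*126 / (9*(9^2 - 1)) = 1 - 756/720 = -0.050000.
Step 4: Under H0, t = rho * sqrt((n-2)/(1-rho^2)) = -0.1325 ~ t(7).
Step 5: Two-sided p-value from the t-distribution with 7 df = 0.898353.
Step 6: alpha = 0.05. fail to reject H0.

rho = -0.0500, p = 0.898353, fail to reject H0 at alpha = 0.05.


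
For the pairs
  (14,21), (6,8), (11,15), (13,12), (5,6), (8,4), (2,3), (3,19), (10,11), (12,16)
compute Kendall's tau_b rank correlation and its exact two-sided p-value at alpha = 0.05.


Step 1: Enumerate the 45 unordered pairs (i,j) with i<j and classify each by sign(x_j-x_i) * sign(y_j-y_i).
  (1,2):dx=-8,dy=-13->C; (1,3):dx=-3,dy=-6->C; (1,4):dx=-1,dy=-9->C; (1,5):dx=-9,dy=-15->C
  (1,6):dx=-6,dy=-17->C; (1,7):dx=-12,dy=-18->C; (1,8):dx=-11,dy=-2->C; (1,9):dx=-4,dy=-10->C
  (1,10):dx=-2,dy=-5->C; (2,3):dx=+5,dy=+7->C; (2,4):dx=+7,dy=+4->C; (2,5):dx=-1,dy=-2->C
  (2,6):dx=+2,dy=-4->D; (2,7):dx=-4,dy=-5->C; (2,8):dx=-3,dy=+11->D; (2,9):dx=+4,dy=+3->C
  (2,10):dx=+6,dy=+8->C; (3,4):dx=+2,dy=-3->D; (3,5):dx=-6,dy=-9->C; (3,6):dx=-3,dy=-11->C
  (3,7):dx=-9,dy=-12->C; (3,8):dx=-8,dy=+4->D; (3,9):dx=-1,dy=-4->C; (3,10):dx=+1,dy=+1->C
  (4,5):dx=-8,dy=-6->C; (4,6):dx=-5,dy=-8->C; (4,7):dx=-11,dy=-9->C; (4,8):dx=-10,dy=+7->D
  (4,9):dx=-3,dy=-1->C; (4,10):dx=-1,dy=+4->D; (5,6):dx=+3,dy=-2->D; (5,7):dx=-3,dy=-3->C
  (5,8):dx=-2,dy=+13->D; (5,9):dx=+5,dy=+5->C; (5,10):dx=+7,dy=+10->C; (6,7):dx=-6,dy=-1->C
  (6,8):dx=-5,dy=+15->D; (6,9):dx=+2,dy=+7->C; (6,10):dx=+4,dy=+12->C; (7,8):dx=+1,dy=+16->C
  (7,9):dx=+8,dy=+8->C; (7,10):dx=+10,dy=+13->C; (8,9):dx=+7,dy=-8->D; (8,10):dx=+9,dy=-3->D
  (9,10):dx=+2,dy=+5->C
Step 2: C = 34, D = 11, total pairs = 45.
Step 3: tau = (C - D)/(n(n-1)/2) = (34 - 11)/45 = 0.511111.
Step 4: Exact two-sided p-value (enumerate n! = 3628800 permutations of y under H0): p = 0.046623.
Step 5: alpha = 0.05. reject H0.

tau_b = 0.5111 (C=34, D=11), p = 0.046623, reject H0.


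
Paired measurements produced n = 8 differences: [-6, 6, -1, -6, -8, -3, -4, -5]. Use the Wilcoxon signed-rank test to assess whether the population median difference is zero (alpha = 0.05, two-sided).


Step 1: Drop any zero differences (none here) and take |d_i|.
|d| = [6, 6, 1, 6, 8, 3, 4, 5]
Step 2: Midrank |d_i| (ties get averaged ranks).
ranks: |6|->6, |6|->6, |1|->1, |6|->6, |8|->8, |3|->2, |4|->3, |5|->4
Step 3: Attach original signs; sum ranks with positive sign and with negative sign.
W+ = 6 = 6
W- = 6 + 1 + 6 + 8 + 2 + 3 + 4 = 30
(Check: W+ + W- = 36 should equal n(n+1)/2 = 36.)
Step 4: Test statistic W = min(W+, W-) = 6.
Step 5: Ties in |d|, so use the tie-corrected normal approximation.
        E[W] = n(n+1)/4 = 8*9/4 = 18.
        Tie groups: |d|=6 (t=3); sum(t^3 - t) = 24.
        Var[W] = n(n+1)(2n+1)/24 - sum(t^3-t)/48 = 1224/24 - 24/48 = 50.5.
        z = (W - E[W]) / sqrt(Var[W]) = (6 - 18) / 7.1063 = -1.6886.
        Two-sided p = 2*Phi(z) = 0.091290.
Step 6: alpha = 0.05. fail to reject H0.

W+ = 6, W- = 30, W = min = 6, p = 0.091290, fail to reject H0.


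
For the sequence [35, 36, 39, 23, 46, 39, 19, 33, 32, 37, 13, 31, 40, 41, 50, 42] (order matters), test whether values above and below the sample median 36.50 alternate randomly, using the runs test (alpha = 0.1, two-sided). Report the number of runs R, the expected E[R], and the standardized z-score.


Step 1: Compute median = 36.50; label A = above, B = below.
Labels in order: BBABAABBBABBAAAA  (n_A = 8, n_B = 8)
Step 2: Count runs R = 8.
Step 3: Under H0 (random ordering), E[R] = 2*n_A*n_B/(n_A+n_B) + 1 = 2*8*8/16 + 1 = 9.0000.
        Var[R] = 2*n_A*n_B*(2*n_A*n_B - n_A - n_B) / ((n_A+n_B)^2 * (n_A+n_B-1)) = 14336/3840 = 3.7333.
        SD[R] = 1.9322.
Step 4: Continuity-corrected z = (R + 0.5 - E[R]) / SD[R] = (8 + 0.5 - 9.0000) / 1.9322 = -0.2588.
Step 5: Two-sided p-value via normal approximation = 2*(1 - Phi(|z|)) = 0.795809.
Step 6: alpha = 0.1. fail to reject H0.

R = 8, z = -0.2588, p = 0.795809, fail to reject H0.


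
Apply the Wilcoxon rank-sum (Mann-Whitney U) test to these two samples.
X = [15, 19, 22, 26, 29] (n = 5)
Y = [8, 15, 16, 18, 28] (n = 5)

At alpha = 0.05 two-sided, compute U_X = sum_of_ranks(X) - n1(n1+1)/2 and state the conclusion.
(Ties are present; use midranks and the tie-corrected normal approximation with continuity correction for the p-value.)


Step 1: Combine and sort all 10 observations; assign midranks.
sorted (value, group): (8,Y), (15,X), (15,Y), (16,Y), (18,Y), (19,X), (22,X), (26,X), (28,Y), (29,X)
ranks: 8->1, 15->2.5, 15->2.5, 16->4, 18->5, 19->6, 22->7, 26->8, 28->9, 29->10
Step 2: Rank sum for X: R1 = 2.5 + 6 + 7 + 8 + 10 = 33.5.
Step 3: U_X = R1 - n1(n1+1)/2 = 33.5 - 5*6/2 = 33.5 - 15 = 18.5.
       U_Y = n1*n2 - U_X = 25 - 18.5 = 6.5.
Step 4: Ties are present, so use the tie-corrected normal approximation (with continuity correction) for the p-value.
Step 5: p-value = 0.249153; compare to alpha = 0.05. fail to reject H0.

U_X = 18.5, p = 0.249153, fail to reject H0 at alpha = 0.05.


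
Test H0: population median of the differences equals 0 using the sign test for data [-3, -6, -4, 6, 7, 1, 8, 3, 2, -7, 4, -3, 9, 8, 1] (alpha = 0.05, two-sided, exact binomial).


Step 1: Discard zero differences. Original n = 15; n_eff = number of nonzero differences = 15.
Nonzero differences (with sign): -3, -6, -4, +6, +7, +1, +8, +3, +2, -7, +4, -3, +9, +8, +1
Step 2: Count signs: positive = 10, negative = 5.
Step 3: Under H0: P(positive) = 0.5, so the number of positives S ~ Bin(15, 0.5).
Step 4: Two-sided exact p-value = sum of Bin(15,0.5) probabilities at or below the observed probability = 0.301758.
Step 5: alpha = 0.05. fail to reject H0.

n_eff = 15, pos = 10, neg = 5, p = 0.301758, fail to reject H0.


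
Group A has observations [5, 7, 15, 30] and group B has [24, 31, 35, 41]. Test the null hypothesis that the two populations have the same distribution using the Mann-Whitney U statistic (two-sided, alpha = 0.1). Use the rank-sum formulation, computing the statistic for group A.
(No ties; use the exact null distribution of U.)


Step 1: Combine and sort all 8 observations; assign midranks.
sorted (value, group): (5,X), (7,X), (15,X), (24,Y), (30,X), (31,Y), (35,Y), (41,Y)
ranks: 5->1, 7->2, 15->3, 24->4, 30->5, 31->6, 35->7, 41->8
Step 2: Rank sum for X: R1 = 1 + 2 + 3 + 5 = 11.
Step 3: U_X = R1 - n1(n1+1)/2 = 11 - 4*5/2 = 11 - 10 = 1.
       U_Y = n1*n2 - U_X = 16 - 1 = 15.
Step 4: No ties, so the exact null distribution of U (based on enumerating the C(8,4) = 70 equally likely rank assignments) gives the two-sided p-value.
Step 5: p-value = 0.057143; compare to alpha = 0.1. reject H0.

U_X = 1, p = 0.057143, reject H0 at alpha = 0.1.


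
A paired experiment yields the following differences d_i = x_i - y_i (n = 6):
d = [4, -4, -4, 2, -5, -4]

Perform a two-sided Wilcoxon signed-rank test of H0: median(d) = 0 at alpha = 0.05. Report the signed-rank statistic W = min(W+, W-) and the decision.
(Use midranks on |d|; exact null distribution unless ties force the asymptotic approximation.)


Step 1: Drop any zero differences (none here) and take |d_i|.
|d| = [4, 4, 4, 2, 5, 4]
Step 2: Midrank |d_i| (ties get averaged ranks).
ranks: |4|->3.5, |4|->3.5, |4|->3.5, |2|->1, |5|->6, |4|->3.5
Step 3: Attach original signs; sum ranks with positive sign and with negative sign.
W+ = 3.5 + 1 = 4.5
W- = 3.5 + 3.5 + 6 + 3.5 = 16.5
(Check: W+ + W- = 21 should equal n(n+1)/2 = 21.)
Step 4: Test statistic W = min(W+, W-) = 4.5.
Step 5: Ties in |d|, so use the tie-corrected normal approximation.
        E[W] = n(n+1)/4 = 6*7/4 = 10.5.
        Tie groups: |d|=4 (t=4); sum(t^3 - t) = 60.
        Var[W] = n(n+1)(2n+1)/24 - sum(t^3-t)/48 = 546/24 - 60/48 = 21.5.
        z = (W - E[W]) / sqrt(Var[W]) = (4.5 - 10.5) / 4.6368 = -1.2940.
        Two-sided p = 2*Phi(z) = 0.195668.
Step 6: alpha = 0.05. fail to reject H0.

W+ = 4.5, W- = 16.5, W = min = 4.5, p = 0.195668, fail to reject H0.


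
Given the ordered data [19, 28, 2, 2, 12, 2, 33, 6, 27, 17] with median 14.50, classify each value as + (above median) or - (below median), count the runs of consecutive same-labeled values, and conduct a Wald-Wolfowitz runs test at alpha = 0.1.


Step 1: Compute median = 14.50; label A = above, B = below.
Labels in order: AABBBBABAA  (n_A = 5, n_B = 5)
Step 2: Count runs R = 5.
Step 3: Under H0 (random ordering), E[R] = 2*n_A*n_B/(n_A+n_B) + 1 = 2*5*5/10 + 1 = 6.0000.
        Var[R] = 2*n_A*n_B*(2*n_A*n_B - n_A - n_B) / ((n_A+n_B)^2 * (n_A+n_B-1)) = 2000/900 = 2.2222.
        SD[R] = 1.4907.
Step 4: Continuity-corrected z = (R + 0.5 - E[R]) / SD[R] = (5 + 0.5 - 6.0000) / 1.4907 = -0.3354.
Step 5: Two-sided p-value via normal approximation = 2*(1 - Phi(|z|)) = 0.737316.
Step 6: alpha = 0.1. fail to reject H0.

R = 5, z = -0.3354, p = 0.737316, fail to reject H0.


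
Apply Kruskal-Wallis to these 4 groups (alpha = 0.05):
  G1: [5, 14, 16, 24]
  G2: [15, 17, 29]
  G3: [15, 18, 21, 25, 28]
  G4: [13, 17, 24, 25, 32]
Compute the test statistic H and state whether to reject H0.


Step 1: Combine all N = 17 observations and assign midranks.
sorted (value, group, rank): (5,G1,1), (13,G4,2), (14,G1,3), (15,G2,4.5), (15,G3,4.5), (16,G1,6), (17,G2,7.5), (17,G4,7.5), (18,G3,9), (21,G3,10), (24,G1,11.5), (24,G4,11.5), (25,G3,13.5), (25,G4,13.5), (28,G3,15), (29,G2,16), (32,G4,17)
Step 2: Sum ranks within each group.
R_1 = 21.5 (n_1 = 4)
R_2 = 28 (n_2 = 3)
R_3 = 52 (n_3 = 5)
R_4 = 51.5 (n_4 = 5)
Step 3: H = 12/(N(N+1)) * sum(R_i^2/n_i) - 3(N+1)
     = 12/(17*18) * (21.5^2/4 + 28^2/3 + 52^2/5 + 51.5^2/5) - 3*18
     = 0.039216 * 1448.15 - 54
     = 2.790033.
Step 4: Ties present; correction factor C = 1 - 24/(17^3 - 17) = 0.995098. Corrected H = 2.790033 / 0.995098 = 2.803777.
Step 5: Under H0, H ~ chi^2(3); p-value = 0.422879.
Step 6: alpha = 0.05. fail to reject H0.

H = 2.8038, df = 3, p = 0.422879, fail to reject H0.


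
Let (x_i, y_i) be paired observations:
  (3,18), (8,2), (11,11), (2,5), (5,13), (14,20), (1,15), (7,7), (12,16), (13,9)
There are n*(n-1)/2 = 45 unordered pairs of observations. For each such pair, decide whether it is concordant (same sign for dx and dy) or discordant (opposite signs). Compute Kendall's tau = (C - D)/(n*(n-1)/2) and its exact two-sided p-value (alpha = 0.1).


Step 1: Enumerate the 45 unordered pairs (i,j) with i<j and classify each by sign(x_j-x_i) * sign(y_j-y_i).
  (1,2):dx=+5,dy=-16->D; (1,3):dx=+8,dy=-7->D; (1,4):dx=-1,dy=-13->C; (1,5):dx=+2,dy=-5->D
  (1,6):dx=+11,dy=+2->C; (1,7):dx=-2,dy=-3->C; (1,8):dx=+4,dy=-11->D; (1,9):dx=+9,dy=-2->D
  (1,10):dx=+10,dy=-9->D; (2,3):dx=+3,dy=+9->C; (2,4):dx=-6,dy=+3->D; (2,5):dx=-3,dy=+11->D
  (2,6):dx=+6,dy=+18->C; (2,7):dx=-7,dy=+13->D; (2,8):dx=-1,dy=+5->D; (2,9):dx=+4,dy=+14->C
  (2,10):dx=+5,dy=+7->C; (3,4):dx=-9,dy=-6->C; (3,5):dx=-6,dy=+2->D; (3,6):dx=+3,dy=+9->C
  (3,7):dx=-10,dy=+4->D; (3,8):dx=-4,dy=-4->C; (3,9):dx=+1,dy=+5->C; (3,10):dx=+2,dy=-2->D
  (4,5):dx=+3,dy=+8->C; (4,6):dx=+12,dy=+15->C; (4,7):dx=-1,dy=+10->D; (4,8):dx=+5,dy=+2->C
  (4,9):dx=+10,dy=+11->C; (4,10):dx=+11,dy=+4->C; (5,6):dx=+9,dy=+7->C; (5,7):dx=-4,dy=+2->D
  (5,8):dx=+2,dy=-6->D; (5,9):dx=+7,dy=+3->C; (5,10):dx=+8,dy=-4->D; (6,7):dx=-13,dy=-5->C
  (6,8):dx=-7,dy=-13->C; (6,9):dx=-2,dy=-4->C; (6,10):dx=-1,dy=-11->C; (7,8):dx=+6,dy=-8->D
  (7,9):dx=+11,dy=+1->C; (7,10):dx=+12,dy=-6->D; (8,9):dx=+5,dy=+9->C; (8,10):dx=+6,dy=+2->C
  (9,10):dx=+1,dy=-7->D
Step 2: C = 25, D = 20, total pairs = 45.
Step 3: tau = (C - D)/(n(n-1)/2) = (25 - 20)/45 = 0.111111.
Step 4: Exact two-sided p-value (enumerate n! = 3628800 permutations of y under H0): p = 0.727490.
Step 5: alpha = 0.1. fail to reject H0.

tau_b = 0.1111 (C=25, D=20), p = 0.727490, fail to reject H0.


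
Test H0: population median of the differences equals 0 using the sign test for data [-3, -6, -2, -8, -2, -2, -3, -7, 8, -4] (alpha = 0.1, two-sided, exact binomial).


Step 1: Discard zero differences. Original n = 10; n_eff = number of nonzero differences = 10.
Nonzero differences (with sign): -3, -6, -2, -8, -2, -2, -3, -7, +8, -4
Step 2: Count signs: positive = 1, negative = 9.
Step 3: Under H0: P(positive) = 0.5, so the number of positives S ~ Bin(10, 0.5).
Step 4: Two-sided exact p-value = sum of Bin(10,0.5) probabilities at or below the observed probability = 0.021484.
Step 5: alpha = 0.1. reject H0.

n_eff = 10, pos = 1, neg = 9, p = 0.021484, reject H0.


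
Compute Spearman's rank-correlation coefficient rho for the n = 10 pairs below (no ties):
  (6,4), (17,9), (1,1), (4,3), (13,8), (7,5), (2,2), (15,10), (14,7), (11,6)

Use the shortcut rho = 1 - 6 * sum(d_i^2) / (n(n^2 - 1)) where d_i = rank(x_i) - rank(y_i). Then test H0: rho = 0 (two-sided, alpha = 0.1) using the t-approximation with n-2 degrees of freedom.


Step 1: Rank x and y separately (midranks; no ties here).
rank(x): 6->4, 17->10, 1->1, 4->3, 13->7, 7->5, 2->2, 15->9, 14->8, 11->6
rank(y): 4->4, 9->9, 1->1, 3->3, 8->8, 5->5, 2->2, 10->10, 7->7, 6->6
Step 2: d_i = R_x(i) - R_y(i); compute d_i^2.
  (4-4)^2=0, (10-9)^2=1, (1-1)^2=0, (3-3)^2=0, (7-8)^2=1, (5-5)^2=0, (2-2)^2=0, (9-10)^2=1, (8-7)^2=1, (6-6)^2=0
sum(d^2) = 4.
Step 3: rho = 1 - 6*4 / (10*(10^2 - 1)) = 1 - 24/990 = 0.975758.
Step 4: Under H0, t = rho * sqrt((n-2)/(1-rho^2)) = 12.6105 ~ t(8).
Step 5: Two-sided p-value from the t-distribution with 8 df = 0.000001.
Step 6: alpha = 0.1. reject H0.

rho = 0.9758, p = 0.000001, reject H0 at alpha = 0.1.


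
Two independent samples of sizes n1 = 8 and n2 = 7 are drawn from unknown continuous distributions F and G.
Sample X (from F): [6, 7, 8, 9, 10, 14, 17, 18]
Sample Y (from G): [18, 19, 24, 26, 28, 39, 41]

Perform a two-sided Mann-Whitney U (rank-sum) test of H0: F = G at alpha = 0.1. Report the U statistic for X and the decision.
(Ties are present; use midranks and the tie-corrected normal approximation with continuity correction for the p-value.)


Step 1: Combine and sort all 15 observations; assign midranks.
sorted (value, group): (6,X), (7,X), (8,X), (9,X), (10,X), (14,X), (17,X), (18,X), (18,Y), (19,Y), (24,Y), (26,Y), (28,Y), (39,Y), (41,Y)
ranks: 6->1, 7->2, 8->3, 9->4, 10->5, 14->6, 17->7, 18->8.5, 18->8.5, 19->10, 24->11, 26->12, 28->13, 39->14, 41->15
Step 2: Rank sum for X: R1 = 1 + 2 + 3 + 4 + 5 + 6 + 7 + 8.5 = 36.5.
Step 3: U_X = R1 - n1(n1+1)/2 = 36.5 - 8*9/2 = 36.5 - 36 = 0.5.
       U_Y = n1*n2 - U_X = 56 - 0.5 = 55.5.
Step 4: Ties are present, so use the tie-corrected normal approximation (with continuity correction) for the p-value.
Step 5: p-value = 0.001763; compare to alpha = 0.1. reject H0.

U_X = 0.5, p = 0.001763, reject H0 at alpha = 0.1.


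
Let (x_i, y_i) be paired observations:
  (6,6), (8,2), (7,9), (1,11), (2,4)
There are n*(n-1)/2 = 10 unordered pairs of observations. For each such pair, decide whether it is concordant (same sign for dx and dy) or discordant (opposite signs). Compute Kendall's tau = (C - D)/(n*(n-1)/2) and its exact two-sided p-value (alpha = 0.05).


Step 1: Enumerate the 10 unordered pairs (i,j) with i<j and classify each by sign(x_j-x_i) * sign(y_j-y_i).
  (1,2):dx=+2,dy=-4->D; (1,3):dx=+1,dy=+3->C; (1,4):dx=-5,dy=+5->D; (1,5):dx=-4,dy=-2->C
  (2,3):dx=-1,dy=+7->D; (2,4):dx=-7,dy=+9->D; (2,5):dx=-6,dy=+2->D; (3,4):dx=-6,dy=+2->D
  (3,5):dx=-5,dy=-5->C; (4,5):dx=+1,dy=-7->D
Step 2: C = 3, D = 7, total pairs = 10.
Step 3: tau = (C - D)/(n(n-1)/2) = (3 - 7)/10 = -0.400000.
Step 4: Exact two-sided p-value (enumerate n! = 120 permutations of y under H0): p = 0.483333.
Step 5: alpha = 0.05. fail to reject H0.

tau_b = -0.4000 (C=3, D=7), p = 0.483333, fail to reject H0.


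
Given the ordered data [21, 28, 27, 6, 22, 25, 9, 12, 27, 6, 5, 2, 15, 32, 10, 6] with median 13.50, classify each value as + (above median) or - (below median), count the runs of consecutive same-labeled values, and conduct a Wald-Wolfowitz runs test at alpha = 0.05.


Step 1: Compute median = 13.50; label A = above, B = below.
Labels in order: AAABAABBABBBAABB  (n_A = 8, n_B = 8)
Step 2: Count runs R = 8.
Step 3: Under H0 (random ordering), E[R] = 2*n_A*n_B/(n_A+n_B) + 1 = 2*8*8/16 + 1 = 9.0000.
        Var[R] = 2*n_A*n_B*(2*n_A*n_B - n_A - n_B) / ((n_A+n_B)^2 * (n_A+n_B-1)) = 14336/3840 = 3.7333.
        SD[R] = 1.9322.
Step 4: Continuity-corrected z = (R + 0.5 - E[R]) / SD[R] = (8 + 0.5 - 9.0000) / 1.9322 = -0.2588.
Step 5: Two-sided p-value via normal approximation = 2*(1 - Phi(|z|)) = 0.795809.
Step 6: alpha = 0.05. fail to reject H0.

R = 8, z = -0.2588, p = 0.795809, fail to reject H0.


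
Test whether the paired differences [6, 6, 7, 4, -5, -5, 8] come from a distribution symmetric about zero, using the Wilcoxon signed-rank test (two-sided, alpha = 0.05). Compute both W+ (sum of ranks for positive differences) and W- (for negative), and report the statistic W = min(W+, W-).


Step 1: Drop any zero differences (none here) and take |d_i|.
|d| = [6, 6, 7, 4, 5, 5, 8]
Step 2: Midrank |d_i| (ties get averaged ranks).
ranks: |6|->4.5, |6|->4.5, |7|->6, |4|->1, |5|->2.5, |5|->2.5, |8|->7
Step 3: Attach original signs; sum ranks with positive sign and with negative sign.
W+ = 4.5 + 4.5 + 6 + 1 + 7 = 23
W- = 2.5 + 2.5 = 5
(Check: W+ + W- = 28 should equal n(n+1)/2 = 28.)
Step 4: Test statistic W = min(W+, W-) = 5.
Step 5: Ties in |d|, so use the tie-corrected normal approximation.
        E[W] = n(n+1)/4 = 7*8/4 = 14.
        Tie groups: |d|=5 (t=2), |d|=6 (t=2); sum(t^3 - t) = 12.
        Var[W] = n(n+1)(2n+1)/24 - sum(t^3-t)/48 = 840/24 - 12/48 = 34.75.
        z = (W - E[W]) / sqrt(Var[W]) = (5 - 14) / 5.8949 = -1.5267.
        Two-sided p = 2*Phi(z) = 0.126826.
Step 6: alpha = 0.05. fail to reject H0.

W+ = 23, W- = 5, W = min = 5, p = 0.126826, fail to reject H0.
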